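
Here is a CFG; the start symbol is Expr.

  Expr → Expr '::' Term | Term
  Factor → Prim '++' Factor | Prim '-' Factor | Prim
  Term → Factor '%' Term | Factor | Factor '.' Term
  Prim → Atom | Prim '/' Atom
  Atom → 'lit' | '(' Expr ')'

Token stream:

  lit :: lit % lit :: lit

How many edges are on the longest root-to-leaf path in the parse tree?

7

[Expr [Expr [Expr [Term [Factor [Prim [Atom lit]]]]] :: [Term [Factor [Prim [Atom lit]]] % [Term [Factor [Prim [Atom lit]]]]]] :: [Term [Factor [Prim [Atom lit]]]]]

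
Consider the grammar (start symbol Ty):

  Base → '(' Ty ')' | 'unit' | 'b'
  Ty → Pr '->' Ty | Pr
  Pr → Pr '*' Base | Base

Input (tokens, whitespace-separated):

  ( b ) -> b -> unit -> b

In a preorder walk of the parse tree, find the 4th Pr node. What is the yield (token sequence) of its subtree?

unit

[Ty [Pr [Base ( [Ty [Pr [Base b]]] )]] -> [Ty [Pr [Base b]] -> [Ty [Pr [Base unit]] -> [Ty [Pr [Base b]]]]]]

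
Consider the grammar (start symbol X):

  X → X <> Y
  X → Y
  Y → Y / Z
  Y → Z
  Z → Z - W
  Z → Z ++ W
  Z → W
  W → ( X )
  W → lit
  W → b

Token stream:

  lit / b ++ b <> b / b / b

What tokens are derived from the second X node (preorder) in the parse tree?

[X [X [Y [Y [Z [W lit]]] / [Z [Z [W b]] ++ [W b]]]] <> [Y [Y [Y [Z [W b]]] / [Z [W b]]] / [Z [W b]]]]

lit / b ++ b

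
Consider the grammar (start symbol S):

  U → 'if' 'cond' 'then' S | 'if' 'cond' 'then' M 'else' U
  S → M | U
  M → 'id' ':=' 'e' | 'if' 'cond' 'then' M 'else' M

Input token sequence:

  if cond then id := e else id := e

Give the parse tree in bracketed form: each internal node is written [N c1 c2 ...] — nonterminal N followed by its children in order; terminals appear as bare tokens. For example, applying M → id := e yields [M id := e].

S
M
if cond then M else M
if cond then id := e else M
if cond then id := e else id := e

[S [M if cond then [M id := e] else [M id := e]]]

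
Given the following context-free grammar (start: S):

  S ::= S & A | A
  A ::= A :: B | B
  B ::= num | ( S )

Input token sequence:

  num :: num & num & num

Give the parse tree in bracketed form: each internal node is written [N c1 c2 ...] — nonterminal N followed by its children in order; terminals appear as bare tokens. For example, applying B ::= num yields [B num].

[S [S [S [A [A [B num]] :: [B num]]] & [A [B num]]] & [A [B num]]]

S
S & A
S & A & A
A & A & A
A :: B & A & A
B :: B & A & A
num :: B & A & A
num :: num & A & A
num :: num & B & A
num :: num & num & A
num :: num & num & B
num :: num & num & num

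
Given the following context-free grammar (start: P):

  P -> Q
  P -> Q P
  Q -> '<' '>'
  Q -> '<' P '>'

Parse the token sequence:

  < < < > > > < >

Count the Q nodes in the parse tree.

[P [Q < [P [Q < [P [Q < >]] >]] >] [P [Q < >]]]

4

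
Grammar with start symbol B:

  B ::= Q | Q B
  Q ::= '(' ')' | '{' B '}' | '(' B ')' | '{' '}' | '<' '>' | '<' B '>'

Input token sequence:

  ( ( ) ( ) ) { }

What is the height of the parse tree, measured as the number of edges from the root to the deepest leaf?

5

[B [Q ( [B [Q ( )] [B [Q ( )]]] )] [B [Q { }]]]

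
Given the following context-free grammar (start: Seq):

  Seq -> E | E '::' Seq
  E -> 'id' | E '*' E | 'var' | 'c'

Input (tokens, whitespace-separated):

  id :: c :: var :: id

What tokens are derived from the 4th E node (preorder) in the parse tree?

id

[Seq [E id] :: [Seq [E c] :: [Seq [E var] :: [Seq [E id]]]]]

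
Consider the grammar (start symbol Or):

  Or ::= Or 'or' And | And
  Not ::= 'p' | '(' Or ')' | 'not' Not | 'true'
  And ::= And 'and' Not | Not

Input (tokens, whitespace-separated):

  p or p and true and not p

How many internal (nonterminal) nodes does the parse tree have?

11

[Or [Or [And [Not p]]] or [And [And [And [Not p]] and [Not true]] and [Not not [Not p]]]]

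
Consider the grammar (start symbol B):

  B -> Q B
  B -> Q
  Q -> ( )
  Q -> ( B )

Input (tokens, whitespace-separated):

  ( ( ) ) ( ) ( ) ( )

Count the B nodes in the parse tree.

5

[B [Q ( [B [Q ( )]] )] [B [Q ( )] [B [Q ( )] [B [Q ( )]]]]]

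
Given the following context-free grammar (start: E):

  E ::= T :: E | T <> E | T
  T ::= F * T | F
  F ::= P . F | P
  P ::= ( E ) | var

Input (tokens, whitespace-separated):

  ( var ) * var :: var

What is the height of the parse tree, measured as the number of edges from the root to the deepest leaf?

8

[E [T [F [P ( [E [T [F [P var]]]] )]] * [T [F [P var]]]] :: [E [T [F [P var]]]]]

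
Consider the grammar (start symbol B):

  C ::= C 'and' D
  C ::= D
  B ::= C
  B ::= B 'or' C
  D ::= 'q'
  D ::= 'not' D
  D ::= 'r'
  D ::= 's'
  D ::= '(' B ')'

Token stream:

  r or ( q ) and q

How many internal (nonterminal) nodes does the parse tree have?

[B [B [C [D r]]] or [C [C [D ( [B [C [D q]]] )]] and [D q]]]

11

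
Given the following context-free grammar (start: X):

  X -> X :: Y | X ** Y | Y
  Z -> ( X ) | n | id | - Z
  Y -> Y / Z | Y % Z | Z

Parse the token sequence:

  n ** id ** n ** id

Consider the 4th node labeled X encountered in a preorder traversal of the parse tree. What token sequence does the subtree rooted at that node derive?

[X [X [X [X [Y [Z n]]] ** [Y [Z id]]] ** [Y [Z n]]] ** [Y [Z id]]]

n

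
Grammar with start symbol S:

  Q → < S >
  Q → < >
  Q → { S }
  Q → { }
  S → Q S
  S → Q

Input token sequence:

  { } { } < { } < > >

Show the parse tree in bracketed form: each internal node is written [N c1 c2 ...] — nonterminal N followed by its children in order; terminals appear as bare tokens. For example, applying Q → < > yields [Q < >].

[S [Q { }] [S [Q { }] [S [Q < [S [Q { }] [S [Q < >]]] >]]]]

S
Q S
{ } S
{ } Q S
{ } { } S
{ } { } Q
{ } { } < S >
{ } { } < Q S >
{ } { } < { } S >
{ } { } < { } Q >
{ } { } < { } < > >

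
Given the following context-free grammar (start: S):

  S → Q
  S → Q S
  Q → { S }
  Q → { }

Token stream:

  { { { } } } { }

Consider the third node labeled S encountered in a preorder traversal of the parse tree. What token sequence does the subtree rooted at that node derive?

[S [Q { [S [Q { [S [Q { }]] }]] }] [S [Q { }]]]

{ }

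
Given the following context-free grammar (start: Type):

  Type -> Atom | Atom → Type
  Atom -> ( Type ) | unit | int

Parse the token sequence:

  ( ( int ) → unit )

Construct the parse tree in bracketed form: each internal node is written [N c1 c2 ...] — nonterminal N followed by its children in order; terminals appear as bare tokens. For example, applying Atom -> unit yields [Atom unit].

[Type [Atom ( [Type [Atom ( [Type [Atom int]] )] → [Type [Atom unit]]] )]]

Type
Atom
( Type )
( Atom → Type )
( ( Type ) → Type )
( ( Atom ) → Type )
( ( int ) → Type )
( ( int ) → Atom )
( ( int ) → unit )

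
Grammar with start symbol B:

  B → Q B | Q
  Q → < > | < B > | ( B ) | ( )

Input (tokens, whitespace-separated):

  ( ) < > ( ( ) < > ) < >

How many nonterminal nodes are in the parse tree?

[B [Q ( )] [B [Q < >] [B [Q ( [B [Q ( )] [B [Q < >]]] )] [B [Q < >]]]]]

12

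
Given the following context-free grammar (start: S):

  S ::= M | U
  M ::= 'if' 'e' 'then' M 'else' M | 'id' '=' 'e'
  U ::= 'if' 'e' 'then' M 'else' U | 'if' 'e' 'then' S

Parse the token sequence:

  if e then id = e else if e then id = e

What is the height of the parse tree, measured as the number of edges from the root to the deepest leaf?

[S [U if e then [M id = e] else [U if e then [S [M id = e]]]]]

5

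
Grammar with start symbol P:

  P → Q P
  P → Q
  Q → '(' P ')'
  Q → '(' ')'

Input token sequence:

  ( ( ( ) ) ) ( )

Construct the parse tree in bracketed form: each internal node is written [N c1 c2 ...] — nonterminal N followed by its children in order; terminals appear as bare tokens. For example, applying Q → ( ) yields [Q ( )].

[P [Q ( [P [Q ( [P [Q ( )]] )]] )] [P [Q ( )]]]

P
Q P
( P ) P
( Q ) P
( ( P ) ) P
( ( Q ) ) P
( ( ( ) ) ) P
( ( ( ) ) ) Q
( ( ( ) ) ) ( )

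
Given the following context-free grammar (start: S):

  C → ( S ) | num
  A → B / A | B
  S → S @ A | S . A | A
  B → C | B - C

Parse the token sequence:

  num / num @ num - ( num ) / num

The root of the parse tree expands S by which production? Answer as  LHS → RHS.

S → S @ A

[S [S [A [B [C num]] / [A [B [C num]]]]] @ [A [B [B [C num]] - [C ( [S [A [B [C num]]]] )]] / [A [B [C num]]]]]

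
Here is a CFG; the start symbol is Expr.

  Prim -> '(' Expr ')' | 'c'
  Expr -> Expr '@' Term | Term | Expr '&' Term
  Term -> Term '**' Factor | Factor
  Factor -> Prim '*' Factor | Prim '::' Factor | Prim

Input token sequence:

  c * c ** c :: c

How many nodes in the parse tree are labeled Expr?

[Expr [Term [Term [Factor [Prim c] * [Factor [Prim c]]]] ** [Factor [Prim c] :: [Factor [Prim c]]]]]

1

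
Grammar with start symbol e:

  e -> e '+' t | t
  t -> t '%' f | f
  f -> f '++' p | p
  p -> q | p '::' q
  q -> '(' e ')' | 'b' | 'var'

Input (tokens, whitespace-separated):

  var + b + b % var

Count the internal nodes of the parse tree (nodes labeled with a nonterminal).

19

[e [e [e [t [f [p [q var]]]]] + [t [f [p [q b]]]]] + [t [t [f [p [q b]]]] % [f [p [q var]]]]]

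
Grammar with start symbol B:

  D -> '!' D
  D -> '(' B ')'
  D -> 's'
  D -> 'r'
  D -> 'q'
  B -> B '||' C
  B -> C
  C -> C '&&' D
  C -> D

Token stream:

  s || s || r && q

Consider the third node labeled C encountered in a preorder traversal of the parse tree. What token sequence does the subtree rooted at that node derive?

r && q

[B [B [B [C [D s]]] || [C [D s]]] || [C [C [D r]] && [D q]]]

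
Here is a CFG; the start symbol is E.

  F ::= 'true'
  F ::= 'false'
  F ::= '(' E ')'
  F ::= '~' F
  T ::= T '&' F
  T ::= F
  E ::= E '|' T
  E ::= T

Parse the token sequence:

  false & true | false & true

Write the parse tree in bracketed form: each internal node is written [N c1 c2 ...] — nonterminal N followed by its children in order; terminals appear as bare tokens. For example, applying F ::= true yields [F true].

E
E | T
T | T
T & F | T
F & F | T
false & F | T
false & true | T
false & true | T & F
false & true | F & F
false & true | false & F
false & true | false & true

[E [E [T [T [F false]] & [F true]]] | [T [T [F false]] & [F true]]]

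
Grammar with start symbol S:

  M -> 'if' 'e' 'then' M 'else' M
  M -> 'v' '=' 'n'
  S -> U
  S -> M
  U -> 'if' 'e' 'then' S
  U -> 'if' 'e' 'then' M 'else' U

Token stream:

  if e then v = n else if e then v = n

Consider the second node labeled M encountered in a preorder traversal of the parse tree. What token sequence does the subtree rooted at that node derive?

v = n

[S [U if e then [M v = n] else [U if e then [S [M v = n]]]]]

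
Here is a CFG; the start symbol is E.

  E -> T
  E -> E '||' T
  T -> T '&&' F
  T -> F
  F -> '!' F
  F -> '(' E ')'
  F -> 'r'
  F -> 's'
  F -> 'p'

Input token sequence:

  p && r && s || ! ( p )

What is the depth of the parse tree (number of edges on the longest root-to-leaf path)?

[E [E [T [T [T [F p]] && [F r]] && [F s]]] || [T [F ! [F ( [E [T [F p]]] )]]]]

7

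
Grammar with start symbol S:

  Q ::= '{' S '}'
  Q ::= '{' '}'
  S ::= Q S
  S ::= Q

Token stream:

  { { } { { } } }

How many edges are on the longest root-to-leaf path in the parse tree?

[S [Q { [S [Q { }] [S [Q { [S [Q { }]] }]]] }]]

7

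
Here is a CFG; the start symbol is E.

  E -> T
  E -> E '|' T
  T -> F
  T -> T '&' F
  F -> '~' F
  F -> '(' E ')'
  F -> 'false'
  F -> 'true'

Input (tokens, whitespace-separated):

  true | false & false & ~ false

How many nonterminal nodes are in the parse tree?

11

[E [E [T [F true]]] | [T [T [T [F false]] & [F false]] & [F ~ [F false]]]]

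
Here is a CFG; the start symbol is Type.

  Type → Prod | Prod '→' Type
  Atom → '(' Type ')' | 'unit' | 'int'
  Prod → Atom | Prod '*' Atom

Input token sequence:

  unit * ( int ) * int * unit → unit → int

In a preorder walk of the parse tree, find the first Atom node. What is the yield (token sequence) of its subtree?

[Type [Prod [Prod [Prod [Prod [Atom unit]] * [Atom ( [Type [Prod [Atom int]]] )]] * [Atom int]] * [Atom unit]] → [Type [Prod [Atom unit]] → [Type [Prod [Atom int]]]]]

unit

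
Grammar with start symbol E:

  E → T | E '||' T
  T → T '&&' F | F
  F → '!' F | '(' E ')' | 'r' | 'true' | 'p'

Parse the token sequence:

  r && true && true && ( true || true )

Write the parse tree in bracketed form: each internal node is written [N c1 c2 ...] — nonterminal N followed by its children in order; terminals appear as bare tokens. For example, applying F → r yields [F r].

E
T
T && F
T && F && F
T && F && F && F
F && F && F && F
r && F && F && F
r && true && F && F
r && true && true && F
r && true && true && ( E )
r && true && true && ( E || T )
r && true && true && ( T || T )
r && true && true && ( F || T )
r && true && true && ( true || T )
r && true && true && ( true || F )
r && true && true && ( true || true )

[E [T [T [T [T [F r]] && [F true]] && [F true]] && [F ( [E [E [T [F true]]] || [T [F true]]] )]]]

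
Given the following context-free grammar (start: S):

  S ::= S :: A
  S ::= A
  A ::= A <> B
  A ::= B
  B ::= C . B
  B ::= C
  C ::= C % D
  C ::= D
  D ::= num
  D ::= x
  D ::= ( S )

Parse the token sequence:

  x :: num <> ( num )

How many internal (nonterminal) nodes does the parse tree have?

19

[S [S [A [B [C [D x]]]]] :: [A [A [B [C [D num]]]] <> [B [C [D ( [S [A [B [C [D num]]]]] )]]]]]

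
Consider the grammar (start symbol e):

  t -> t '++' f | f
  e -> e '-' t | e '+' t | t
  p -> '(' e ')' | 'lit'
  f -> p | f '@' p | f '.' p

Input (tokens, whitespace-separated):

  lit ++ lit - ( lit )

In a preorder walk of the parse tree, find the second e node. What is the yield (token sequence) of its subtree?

[e [e [t [t [f [p lit]]] ++ [f [p lit]]]] - [t [f [p ( [e [t [f [p lit]]]] )]]]]

lit ++ lit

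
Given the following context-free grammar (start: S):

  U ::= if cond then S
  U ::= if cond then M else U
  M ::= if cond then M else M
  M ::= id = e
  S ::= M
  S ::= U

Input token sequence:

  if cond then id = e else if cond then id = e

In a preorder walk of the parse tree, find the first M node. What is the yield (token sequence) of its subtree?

id = e

[S [U if cond then [M id = e] else [U if cond then [S [M id = e]]]]]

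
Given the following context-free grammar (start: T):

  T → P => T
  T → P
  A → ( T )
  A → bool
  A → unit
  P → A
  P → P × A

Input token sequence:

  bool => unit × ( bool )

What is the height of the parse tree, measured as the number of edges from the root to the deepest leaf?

[T [P [A bool]] => [T [P [P [A unit]] × [A ( [T [P [A bool]]] )]]]]

7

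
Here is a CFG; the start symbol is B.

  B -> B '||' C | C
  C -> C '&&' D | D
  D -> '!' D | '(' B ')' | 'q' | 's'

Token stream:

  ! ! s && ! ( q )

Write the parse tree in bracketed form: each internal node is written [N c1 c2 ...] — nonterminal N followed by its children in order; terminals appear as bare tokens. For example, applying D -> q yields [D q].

[B [C [C [D ! [D ! [D s]]]] && [D ! [D ( [B [C [D q]]] )]]]]

B
C
C && D
D && D
! D && D
! ! D && D
! ! s && D
! ! s && ! D
! ! s && ! ( B )
! ! s && ! ( C )
! ! s && ! ( D )
! ! s && ! ( q )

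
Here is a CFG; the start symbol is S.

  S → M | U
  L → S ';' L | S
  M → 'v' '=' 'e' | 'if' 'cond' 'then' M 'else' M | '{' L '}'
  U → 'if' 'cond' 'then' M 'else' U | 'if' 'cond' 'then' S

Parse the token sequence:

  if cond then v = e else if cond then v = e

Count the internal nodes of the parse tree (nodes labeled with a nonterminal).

6

[S [U if cond then [M v = e] else [U if cond then [S [M v = e]]]]]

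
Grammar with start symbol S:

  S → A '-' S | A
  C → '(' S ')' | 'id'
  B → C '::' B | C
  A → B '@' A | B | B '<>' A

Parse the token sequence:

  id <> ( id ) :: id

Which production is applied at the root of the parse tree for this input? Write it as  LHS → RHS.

S → A

[S [A [B [C id]] <> [A [B [C ( [S [A [B [C id]]]] )] :: [B [C id]]]]]]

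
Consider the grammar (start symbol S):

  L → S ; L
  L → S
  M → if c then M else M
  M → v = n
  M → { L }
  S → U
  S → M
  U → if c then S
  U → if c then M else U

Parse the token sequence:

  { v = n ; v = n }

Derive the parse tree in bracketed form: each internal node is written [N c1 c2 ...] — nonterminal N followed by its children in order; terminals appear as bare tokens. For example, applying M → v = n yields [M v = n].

[S [M { [L [S [M v = n]] ; [L [S [M v = n]]]] }]]

S
M
{ L }
{ S ; L }
{ M ; L }
{ v = n ; L }
{ v = n ; S }
{ v = n ; M }
{ v = n ; v = n }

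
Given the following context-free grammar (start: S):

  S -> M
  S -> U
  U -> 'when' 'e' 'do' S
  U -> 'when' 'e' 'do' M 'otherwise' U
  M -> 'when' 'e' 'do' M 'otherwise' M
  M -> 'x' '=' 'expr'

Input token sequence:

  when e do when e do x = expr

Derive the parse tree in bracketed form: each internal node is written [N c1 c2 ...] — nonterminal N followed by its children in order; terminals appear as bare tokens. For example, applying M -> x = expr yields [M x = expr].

[S [U when e do [S [U when e do [S [M x = expr]]]]]]

S
U
when e do S
when e do U
when e do when e do S
when e do when e do M
when e do when e do x = expr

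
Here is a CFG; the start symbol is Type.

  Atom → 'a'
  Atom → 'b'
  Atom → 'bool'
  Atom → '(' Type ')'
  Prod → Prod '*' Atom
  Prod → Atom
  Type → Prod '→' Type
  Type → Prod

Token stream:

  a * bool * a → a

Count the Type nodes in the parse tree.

2

[Type [Prod [Prod [Prod [Atom a]] * [Atom bool]] * [Atom a]] → [Type [Prod [Atom a]]]]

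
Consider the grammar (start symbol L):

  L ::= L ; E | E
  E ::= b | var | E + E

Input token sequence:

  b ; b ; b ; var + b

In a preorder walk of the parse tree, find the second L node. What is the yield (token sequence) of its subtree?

[L [L [L [L [E b]] ; [E b]] ; [E b]] ; [E [E var] + [E b]]]

b ; b ; b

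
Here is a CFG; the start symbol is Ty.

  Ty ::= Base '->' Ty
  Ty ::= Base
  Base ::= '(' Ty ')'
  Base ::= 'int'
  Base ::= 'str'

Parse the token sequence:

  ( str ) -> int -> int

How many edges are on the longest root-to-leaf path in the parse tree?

4

[Ty [Base ( [Ty [Base str]] )] -> [Ty [Base int] -> [Ty [Base int]]]]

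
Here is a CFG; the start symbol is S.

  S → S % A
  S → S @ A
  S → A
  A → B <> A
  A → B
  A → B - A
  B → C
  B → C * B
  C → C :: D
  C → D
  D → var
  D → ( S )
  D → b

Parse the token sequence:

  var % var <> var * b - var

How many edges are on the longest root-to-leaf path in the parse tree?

7

[S [S [A [B [C [D var]]]]] % [A [B [C [D var]]] <> [A [B [C [D var]] * [B [C [D b]]]] - [A [B [C [D var]]]]]]]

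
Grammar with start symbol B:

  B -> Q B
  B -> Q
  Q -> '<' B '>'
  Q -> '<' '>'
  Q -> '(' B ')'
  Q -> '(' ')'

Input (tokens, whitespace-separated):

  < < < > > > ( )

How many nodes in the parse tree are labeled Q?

4

[B [Q < [B [Q < [B [Q < >]] >]] >] [B [Q ( )]]]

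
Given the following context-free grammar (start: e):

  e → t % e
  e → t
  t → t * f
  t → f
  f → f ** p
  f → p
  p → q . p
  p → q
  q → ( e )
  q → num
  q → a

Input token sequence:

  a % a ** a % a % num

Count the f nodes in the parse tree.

[e [t [f [p [q a]]]] % [e [t [f [f [p [q a]]] ** [p [q a]]]] % [e [t [f [p [q a]]]] % [e [t [f [p [q num]]]]]]]]

5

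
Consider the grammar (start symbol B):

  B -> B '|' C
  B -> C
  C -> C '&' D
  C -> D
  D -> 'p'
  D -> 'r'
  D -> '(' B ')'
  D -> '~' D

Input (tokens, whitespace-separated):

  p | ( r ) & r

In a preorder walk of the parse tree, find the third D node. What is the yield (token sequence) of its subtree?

r

[B [B [C [D p]]] | [C [C [D ( [B [C [D r]]] )]] & [D r]]]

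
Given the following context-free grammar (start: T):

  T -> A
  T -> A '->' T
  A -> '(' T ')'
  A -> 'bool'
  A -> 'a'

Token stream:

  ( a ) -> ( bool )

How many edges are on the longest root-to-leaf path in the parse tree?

[T [A ( [T [A a]] )] -> [T [A ( [T [A bool]] )]]]

5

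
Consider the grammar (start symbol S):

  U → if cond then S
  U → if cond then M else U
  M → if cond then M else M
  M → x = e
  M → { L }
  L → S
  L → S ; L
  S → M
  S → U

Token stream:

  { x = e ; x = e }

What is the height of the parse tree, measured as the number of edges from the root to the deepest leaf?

6

[S [M { [L [S [M x = e]] ; [L [S [M x = e]]]] }]]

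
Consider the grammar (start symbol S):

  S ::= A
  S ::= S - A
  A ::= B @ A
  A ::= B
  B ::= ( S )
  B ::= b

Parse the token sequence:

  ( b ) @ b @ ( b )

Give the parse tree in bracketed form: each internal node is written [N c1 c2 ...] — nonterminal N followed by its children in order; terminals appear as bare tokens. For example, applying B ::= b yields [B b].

[S [A [B ( [S [A [B b]]] )] @ [A [B b] @ [A [B ( [S [A [B b]]] )]]]]]

S
A
B @ A
( S ) @ A
( A ) @ A
( B ) @ A
( b ) @ A
( b ) @ B @ A
( b ) @ b @ A
( b ) @ b @ B
( b ) @ b @ ( S )
( b ) @ b @ ( A )
( b ) @ b @ ( B )
( b ) @ b @ ( b )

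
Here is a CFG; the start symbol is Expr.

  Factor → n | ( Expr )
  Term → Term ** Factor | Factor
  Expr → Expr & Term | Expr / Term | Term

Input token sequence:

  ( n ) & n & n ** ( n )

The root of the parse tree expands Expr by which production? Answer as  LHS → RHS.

Expr → Expr & Term

[Expr [Expr [Expr [Term [Factor ( [Expr [Term [Factor n]]] )]]] & [Term [Factor n]]] & [Term [Term [Factor n]] ** [Factor ( [Expr [Term [Factor n]]] )]]]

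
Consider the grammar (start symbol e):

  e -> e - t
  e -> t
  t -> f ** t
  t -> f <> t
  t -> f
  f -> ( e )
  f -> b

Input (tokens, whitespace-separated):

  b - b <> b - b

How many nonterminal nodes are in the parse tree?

[e [e [e [t [f b]]] - [t [f b] <> [t [f b]]]] - [t [f b]]]

11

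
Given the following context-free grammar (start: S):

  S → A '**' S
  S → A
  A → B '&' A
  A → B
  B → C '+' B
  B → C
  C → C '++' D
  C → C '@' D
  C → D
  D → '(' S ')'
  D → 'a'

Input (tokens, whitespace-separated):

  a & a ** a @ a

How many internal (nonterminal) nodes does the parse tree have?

16

[S [A [B [C [D a]]] & [A [B [C [D a]]]]] ** [S [A [B [C [C [D a]] @ [D a]]]]]]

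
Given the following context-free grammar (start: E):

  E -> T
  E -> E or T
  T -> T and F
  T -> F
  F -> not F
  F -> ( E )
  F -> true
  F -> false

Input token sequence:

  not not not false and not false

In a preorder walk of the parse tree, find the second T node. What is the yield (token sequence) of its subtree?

not not not false

[E [T [T [F not [F not [F not [F false]]]]] and [F not [F false]]]]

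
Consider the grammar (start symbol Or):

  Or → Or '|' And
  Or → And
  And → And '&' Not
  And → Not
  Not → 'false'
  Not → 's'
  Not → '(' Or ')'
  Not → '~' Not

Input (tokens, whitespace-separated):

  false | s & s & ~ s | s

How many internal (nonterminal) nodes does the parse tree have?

14

[Or [Or [Or [And [Not false]]] | [And [And [And [Not s]] & [Not s]] & [Not ~ [Not s]]]] | [And [Not s]]]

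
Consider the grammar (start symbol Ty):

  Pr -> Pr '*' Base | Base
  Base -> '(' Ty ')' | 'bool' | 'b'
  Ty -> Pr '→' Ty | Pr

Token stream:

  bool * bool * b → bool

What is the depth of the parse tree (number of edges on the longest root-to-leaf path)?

[Ty [Pr [Pr [Pr [Base bool]] * [Base bool]] * [Base b]] → [Ty [Pr [Base bool]]]]

5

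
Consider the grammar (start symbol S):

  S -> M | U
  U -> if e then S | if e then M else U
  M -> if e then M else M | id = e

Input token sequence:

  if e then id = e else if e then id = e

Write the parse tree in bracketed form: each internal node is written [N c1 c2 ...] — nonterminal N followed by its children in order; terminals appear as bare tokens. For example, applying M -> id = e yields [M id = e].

[S [U if e then [M id = e] else [U if e then [S [M id = e]]]]]

S
U
if e then M else U
if e then id = e else U
if e then id = e else if e then S
if e then id = e else if e then M
if e then id = e else if e then id = e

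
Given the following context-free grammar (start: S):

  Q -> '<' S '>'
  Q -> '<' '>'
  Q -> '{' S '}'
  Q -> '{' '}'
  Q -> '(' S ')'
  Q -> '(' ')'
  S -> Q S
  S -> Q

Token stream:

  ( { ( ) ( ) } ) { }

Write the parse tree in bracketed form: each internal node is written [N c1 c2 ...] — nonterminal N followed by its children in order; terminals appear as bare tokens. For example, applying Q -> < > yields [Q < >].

S
Q S
( S ) S
( Q ) S
( { S } ) S
( { Q S } ) S
( { ( ) S } ) S
( { ( ) Q } ) S
( { ( ) ( ) } ) S
( { ( ) ( ) } ) Q
( { ( ) ( ) } ) { }

[S [Q ( [S [Q { [S [Q ( )] [S [Q ( )]]] }]] )] [S [Q { }]]]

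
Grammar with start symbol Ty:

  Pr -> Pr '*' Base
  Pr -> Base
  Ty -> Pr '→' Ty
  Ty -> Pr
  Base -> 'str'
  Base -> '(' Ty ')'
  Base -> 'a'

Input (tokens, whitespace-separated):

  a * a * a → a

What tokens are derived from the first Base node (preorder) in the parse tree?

a

[Ty [Pr [Pr [Pr [Base a]] * [Base a]] * [Base a]] → [Ty [Pr [Base a]]]]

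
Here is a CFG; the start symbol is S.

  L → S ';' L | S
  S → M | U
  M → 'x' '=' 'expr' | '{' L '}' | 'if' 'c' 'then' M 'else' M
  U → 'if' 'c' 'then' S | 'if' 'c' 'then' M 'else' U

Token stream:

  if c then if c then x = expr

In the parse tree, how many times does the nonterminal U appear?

[S [U if c then [S [U if c then [S [M x = expr]]]]]]

2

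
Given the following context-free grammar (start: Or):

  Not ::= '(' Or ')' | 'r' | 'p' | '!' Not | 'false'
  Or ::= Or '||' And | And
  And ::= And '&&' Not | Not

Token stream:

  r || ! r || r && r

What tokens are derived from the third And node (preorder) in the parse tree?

[Or [Or [Or [And [Not r]]] || [And [Not ! [Not r]]]] || [And [And [Not r]] && [Not r]]]

r && r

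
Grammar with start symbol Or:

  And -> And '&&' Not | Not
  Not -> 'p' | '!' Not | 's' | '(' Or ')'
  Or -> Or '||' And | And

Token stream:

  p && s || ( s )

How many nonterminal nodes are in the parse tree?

[Or [Or [And [And [Not p]] && [Not s]]] || [And [Not ( [Or [And [Not s]]] )]]]

11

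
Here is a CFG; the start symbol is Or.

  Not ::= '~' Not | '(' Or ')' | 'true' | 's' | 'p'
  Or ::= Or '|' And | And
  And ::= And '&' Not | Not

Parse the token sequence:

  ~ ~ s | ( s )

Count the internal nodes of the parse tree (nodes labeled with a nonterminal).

[Or [Or [And [Not ~ [Not ~ [Not s]]]]] | [And [Not ( [Or [And [Not s]]] )]]]

11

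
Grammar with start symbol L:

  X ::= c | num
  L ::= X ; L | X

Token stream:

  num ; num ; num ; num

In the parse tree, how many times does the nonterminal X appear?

4

[L [X num] ; [L [X num] ; [L [X num] ; [L [X num]]]]]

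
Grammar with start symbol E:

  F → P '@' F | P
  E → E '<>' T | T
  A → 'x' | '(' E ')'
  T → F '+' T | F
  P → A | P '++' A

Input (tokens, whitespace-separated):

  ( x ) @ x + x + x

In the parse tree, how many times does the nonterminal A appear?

5

[E [T [F [P [A ( [E [T [F [P [A x]]]]] )]] @ [F [P [A x]]]] + [T [F [P [A x]]] + [T [F [P [A x]]]]]]]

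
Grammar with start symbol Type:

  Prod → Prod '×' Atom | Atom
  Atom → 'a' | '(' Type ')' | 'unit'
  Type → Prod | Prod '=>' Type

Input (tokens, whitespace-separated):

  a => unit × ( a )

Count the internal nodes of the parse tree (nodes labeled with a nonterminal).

11

[Type [Prod [Atom a]] => [Type [Prod [Prod [Atom unit]] × [Atom ( [Type [Prod [Atom a]]] )]]]]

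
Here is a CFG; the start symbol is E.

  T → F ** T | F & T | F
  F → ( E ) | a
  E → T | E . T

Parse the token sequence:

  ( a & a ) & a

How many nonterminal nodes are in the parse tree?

[E [T [F ( [E [T [F a] & [T [F a]]]] )] & [T [F a]]]]

10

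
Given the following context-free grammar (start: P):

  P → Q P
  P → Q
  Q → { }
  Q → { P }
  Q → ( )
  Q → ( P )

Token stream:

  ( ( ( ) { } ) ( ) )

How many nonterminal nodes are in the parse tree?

[P [Q ( [P [Q ( [P [Q ( )] [P [Q { }]]] )] [P [Q ( )]]] )]]

10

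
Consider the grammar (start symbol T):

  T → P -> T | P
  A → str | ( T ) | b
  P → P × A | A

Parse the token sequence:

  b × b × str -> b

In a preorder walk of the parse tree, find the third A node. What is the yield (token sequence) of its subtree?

[T [P [P [P [A b]] × [A b]] × [A str]] -> [T [P [A b]]]]

str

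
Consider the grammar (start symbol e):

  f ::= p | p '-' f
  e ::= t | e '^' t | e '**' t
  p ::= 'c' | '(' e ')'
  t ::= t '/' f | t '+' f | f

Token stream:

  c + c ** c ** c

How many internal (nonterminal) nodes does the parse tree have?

[e [e [e [t [t [f [p c]]] + [f [p c]]]] ** [t [f [p c]]]] ** [t [f [p c]]]]

15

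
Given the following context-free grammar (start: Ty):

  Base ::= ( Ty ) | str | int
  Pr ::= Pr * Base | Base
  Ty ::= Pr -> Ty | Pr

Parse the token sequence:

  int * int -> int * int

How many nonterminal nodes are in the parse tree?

10

[Ty [Pr [Pr [Base int]] * [Base int]] -> [Ty [Pr [Pr [Base int]] * [Base int]]]]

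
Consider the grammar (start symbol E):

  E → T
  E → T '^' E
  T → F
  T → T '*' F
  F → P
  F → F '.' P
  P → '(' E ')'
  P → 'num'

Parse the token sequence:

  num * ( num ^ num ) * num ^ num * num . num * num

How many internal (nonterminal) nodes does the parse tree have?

[E [T [T [T [F [P num]]] * [F [P ( [E [T [F [P num]]] ^ [E [T [F [P num]]]]] )]]] * [F [P num]]] ^ [E [T [T [T [F [P num]]] * [F [F [P num]] . [P num]]] * [F [P num]]]]]

30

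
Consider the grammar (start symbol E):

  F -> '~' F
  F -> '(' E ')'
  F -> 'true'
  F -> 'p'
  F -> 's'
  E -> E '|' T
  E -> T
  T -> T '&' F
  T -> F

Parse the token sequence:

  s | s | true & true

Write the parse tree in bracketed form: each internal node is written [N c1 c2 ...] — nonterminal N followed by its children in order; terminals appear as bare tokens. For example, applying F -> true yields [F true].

E
E | T
E | T | T
T | T | T
F | T | T
s | T | T
s | F | T
s | s | T
s | s | T & F
s | s | F & F
s | s | true & F
s | s | true & true

[E [E [E [T [F s]]] | [T [F s]]] | [T [T [F true]] & [F true]]]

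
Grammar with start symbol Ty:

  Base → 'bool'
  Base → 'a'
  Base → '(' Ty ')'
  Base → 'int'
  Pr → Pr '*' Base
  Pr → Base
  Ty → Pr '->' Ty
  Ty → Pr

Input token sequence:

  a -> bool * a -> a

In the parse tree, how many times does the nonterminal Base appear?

4

[Ty [Pr [Base a]] -> [Ty [Pr [Pr [Base bool]] * [Base a]] -> [Ty [Pr [Base a]]]]]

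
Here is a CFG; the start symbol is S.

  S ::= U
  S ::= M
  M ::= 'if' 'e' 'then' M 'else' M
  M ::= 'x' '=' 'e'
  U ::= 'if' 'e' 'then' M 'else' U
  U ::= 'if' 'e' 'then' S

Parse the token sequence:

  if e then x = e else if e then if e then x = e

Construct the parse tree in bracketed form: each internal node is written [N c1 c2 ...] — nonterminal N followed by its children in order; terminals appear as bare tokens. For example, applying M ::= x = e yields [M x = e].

[S [U if e then [M x = e] else [U if e then [S [U if e then [S [M x = e]]]]]]]

S
U
if e then M else U
if e then x = e else U
if e then x = e else if e then S
if e then x = e else if e then U
if e then x = e else if e then if e then S
if e then x = e else if e then if e then M
if e then x = e else if e then if e then x = e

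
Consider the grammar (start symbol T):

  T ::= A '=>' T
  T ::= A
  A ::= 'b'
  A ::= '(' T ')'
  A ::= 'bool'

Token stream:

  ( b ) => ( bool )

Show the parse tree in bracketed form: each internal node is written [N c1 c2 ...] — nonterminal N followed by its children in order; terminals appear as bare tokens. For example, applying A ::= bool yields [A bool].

T
A => T
( T ) => T
( A ) => T
( b ) => T
( b ) => A
( b ) => ( T )
( b ) => ( A )
( b ) => ( bool )

[T [A ( [T [A b]] )] => [T [A ( [T [A bool]] )]]]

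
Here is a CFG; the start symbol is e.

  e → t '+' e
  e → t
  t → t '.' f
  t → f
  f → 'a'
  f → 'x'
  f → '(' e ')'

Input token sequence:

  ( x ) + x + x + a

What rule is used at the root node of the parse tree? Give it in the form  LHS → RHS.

[e [t [f ( [e [t [f x]]] )]] + [e [t [f x]] + [e [t [f x]] + [e [t [f a]]]]]]

e → t '+' e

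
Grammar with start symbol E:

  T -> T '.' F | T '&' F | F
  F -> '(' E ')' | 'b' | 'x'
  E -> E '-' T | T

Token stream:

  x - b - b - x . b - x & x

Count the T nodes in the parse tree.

[E [E [E [E [E [T [F x]]] - [T [F b]]] - [T [F b]]] - [T [T [F x]] . [F b]]] - [T [T [F x]] & [F x]]]

7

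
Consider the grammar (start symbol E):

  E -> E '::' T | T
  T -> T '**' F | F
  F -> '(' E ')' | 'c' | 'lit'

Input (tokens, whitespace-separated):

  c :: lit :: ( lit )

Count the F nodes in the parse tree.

[E [E [E [T [F c]]] :: [T [F lit]]] :: [T [F ( [E [T [F lit]]] )]]]

4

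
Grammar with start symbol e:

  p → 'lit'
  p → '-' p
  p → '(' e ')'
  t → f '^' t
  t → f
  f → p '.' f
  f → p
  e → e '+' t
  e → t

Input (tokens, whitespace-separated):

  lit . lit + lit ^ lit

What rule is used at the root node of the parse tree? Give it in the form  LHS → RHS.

[e [e [t [f [p lit] . [f [p lit]]]]] + [t [f [p lit]] ^ [t [f [p lit]]]]]

e → e '+' t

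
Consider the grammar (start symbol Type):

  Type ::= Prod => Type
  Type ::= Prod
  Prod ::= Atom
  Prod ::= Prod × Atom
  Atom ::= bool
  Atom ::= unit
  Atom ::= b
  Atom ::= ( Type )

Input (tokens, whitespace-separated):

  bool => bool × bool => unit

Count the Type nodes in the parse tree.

3

[Type [Prod [Atom bool]] => [Type [Prod [Prod [Atom bool]] × [Atom bool]] => [Type [Prod [Atom unit]]]]]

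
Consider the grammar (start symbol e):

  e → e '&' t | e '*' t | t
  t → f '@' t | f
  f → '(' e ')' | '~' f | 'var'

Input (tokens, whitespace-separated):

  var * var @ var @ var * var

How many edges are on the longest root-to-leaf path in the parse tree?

6

[e [e [e [t [f var]]] * [t [f var] @ [t [f var] @ [t [f var]]]]] * [t [f var]]]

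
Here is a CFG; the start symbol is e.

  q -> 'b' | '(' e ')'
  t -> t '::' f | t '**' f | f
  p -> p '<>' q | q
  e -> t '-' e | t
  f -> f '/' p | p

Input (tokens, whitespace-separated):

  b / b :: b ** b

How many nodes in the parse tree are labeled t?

3

[e [t [t [t [f [f [p [q b]]] / [p [q b]]]] :: [f [p [q b]]]] ** [f [p [q b]]]]]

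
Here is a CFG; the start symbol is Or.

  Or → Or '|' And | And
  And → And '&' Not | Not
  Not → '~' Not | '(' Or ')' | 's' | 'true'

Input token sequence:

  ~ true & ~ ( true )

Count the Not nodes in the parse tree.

5

[Or [And [And [Not ~ [Not true]]] & [Not ~ [Not ( [Or [And [Not true]]] )]]]]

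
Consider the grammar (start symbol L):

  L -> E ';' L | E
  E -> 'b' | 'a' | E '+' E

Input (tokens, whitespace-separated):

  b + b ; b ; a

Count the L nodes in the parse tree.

3

[L [E [E b] + [E b]] ; [L [E b] ; [L [E a]]]]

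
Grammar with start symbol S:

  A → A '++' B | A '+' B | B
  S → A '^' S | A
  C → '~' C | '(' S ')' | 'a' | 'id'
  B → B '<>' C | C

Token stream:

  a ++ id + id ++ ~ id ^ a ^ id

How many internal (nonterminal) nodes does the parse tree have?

[S [A [A [A [A [B [C a]]] ++ [B [C id]]] + [B [C id]]] ++ [B [C ~ [C id]]]] ^ [S [A [B [C a]]] ^ [S [A [B [C id]]]]]]

22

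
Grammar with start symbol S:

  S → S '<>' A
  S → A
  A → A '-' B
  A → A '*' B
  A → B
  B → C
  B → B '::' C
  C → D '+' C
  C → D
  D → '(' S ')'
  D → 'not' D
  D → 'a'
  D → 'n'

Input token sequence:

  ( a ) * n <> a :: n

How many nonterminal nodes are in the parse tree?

22

[S [S [A [A [B [C [D ( [S [A [B [C [D a]]]]] )]]]] * [B [C [D n]]]]] <> [A [B [B [C [D a]]] :: [C [D n]]]]]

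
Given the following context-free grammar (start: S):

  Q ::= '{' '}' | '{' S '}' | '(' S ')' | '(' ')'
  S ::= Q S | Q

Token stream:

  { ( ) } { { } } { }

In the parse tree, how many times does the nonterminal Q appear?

[S [Q { [S [Q ( )]] }] [S [Q { [S [Q { }]] }] [S [Q { }]]]]

5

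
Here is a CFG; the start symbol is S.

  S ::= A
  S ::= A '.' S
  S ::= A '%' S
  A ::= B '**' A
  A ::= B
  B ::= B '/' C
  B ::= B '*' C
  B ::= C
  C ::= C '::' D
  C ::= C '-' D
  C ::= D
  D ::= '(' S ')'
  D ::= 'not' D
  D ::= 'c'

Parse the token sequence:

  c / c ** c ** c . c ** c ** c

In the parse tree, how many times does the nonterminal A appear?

6

[S [A [B [B [C [D c]]] / [C [D c]]] ** [A [B [C [D c]]] ** [A [B [C [D c]]]]]] . [S [A [B [C [D c]]] ** [A [B [C [D c]]] ** [A [B [C [D c]]]]]]]]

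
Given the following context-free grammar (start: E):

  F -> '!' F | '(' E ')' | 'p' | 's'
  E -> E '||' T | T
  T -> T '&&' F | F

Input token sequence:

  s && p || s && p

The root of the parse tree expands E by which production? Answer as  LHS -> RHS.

E -> E '||' T

[E [E [T [T [F s]] && [F p]]] || [T [T [F s]] && [F p]]]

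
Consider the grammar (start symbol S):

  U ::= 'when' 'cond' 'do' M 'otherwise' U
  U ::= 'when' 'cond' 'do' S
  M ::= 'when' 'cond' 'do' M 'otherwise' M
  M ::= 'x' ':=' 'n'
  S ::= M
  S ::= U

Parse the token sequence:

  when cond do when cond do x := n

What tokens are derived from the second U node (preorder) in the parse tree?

[S [U when cond do [S [U when cond do [S [M x := n]]]]]]

when cond do x := n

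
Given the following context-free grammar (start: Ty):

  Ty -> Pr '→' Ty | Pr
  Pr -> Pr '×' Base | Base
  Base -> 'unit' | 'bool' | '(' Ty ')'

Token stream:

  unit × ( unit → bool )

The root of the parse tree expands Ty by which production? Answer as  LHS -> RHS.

[Ty [Pr [Pr [Base unit]] × [Base ( [Ty [Pr [Base unit]] → [Ty [Pr [Base bool]]]] )]]]

Ty -> Pr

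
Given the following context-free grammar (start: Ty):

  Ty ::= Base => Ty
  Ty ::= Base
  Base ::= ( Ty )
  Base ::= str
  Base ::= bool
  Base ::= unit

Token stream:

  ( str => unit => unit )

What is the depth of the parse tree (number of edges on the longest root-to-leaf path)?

6

[Ty [Base ( [Ty [Base str] => [Ty [Base unit] => [Ty [Base unit]]]] )]]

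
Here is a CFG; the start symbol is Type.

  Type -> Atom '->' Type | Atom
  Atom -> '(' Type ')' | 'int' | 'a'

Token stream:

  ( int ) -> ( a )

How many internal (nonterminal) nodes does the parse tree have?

[Type [Atom ( [Type [Atom int]] )] -> [Type [Atom ( [Type [Atom a]] )]]]

8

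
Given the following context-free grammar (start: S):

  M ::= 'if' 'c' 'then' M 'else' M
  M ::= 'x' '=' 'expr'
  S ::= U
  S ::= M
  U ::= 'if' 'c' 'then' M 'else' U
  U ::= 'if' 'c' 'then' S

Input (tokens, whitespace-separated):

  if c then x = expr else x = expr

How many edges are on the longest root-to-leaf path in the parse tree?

[S [M if c then [M x = expr] else [M x = expr]]]

3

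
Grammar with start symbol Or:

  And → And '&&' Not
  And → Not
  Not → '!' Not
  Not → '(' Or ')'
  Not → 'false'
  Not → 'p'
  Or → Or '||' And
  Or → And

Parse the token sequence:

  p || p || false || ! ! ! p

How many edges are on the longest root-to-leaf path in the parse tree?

[Or [Or [Or [Or [And [Not p]]] || [And [Not p]]] || [And [Not false]]] || [And [Not ! [Not ! [Not ! [Not p]]]]]]

6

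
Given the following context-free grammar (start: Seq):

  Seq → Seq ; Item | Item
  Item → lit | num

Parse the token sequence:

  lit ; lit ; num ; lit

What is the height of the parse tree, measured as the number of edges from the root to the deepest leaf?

5

[Seq [Seq [Seq [Seq [Item lit]] ; [Item lit]] ; [Item num]] ; [Item lit]]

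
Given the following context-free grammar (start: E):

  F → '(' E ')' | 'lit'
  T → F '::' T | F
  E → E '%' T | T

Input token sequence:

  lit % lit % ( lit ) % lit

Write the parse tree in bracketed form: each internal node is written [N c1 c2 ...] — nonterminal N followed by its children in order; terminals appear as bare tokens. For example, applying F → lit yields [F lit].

[E [E [E [E [T [F lit]]] % [T [F lit]]] % [T [F ( [E [T [F lit]]] )]]] % [T [F lit]]]

E
E % T
E % T % T
E % T % T % T
T % T % T % T
F % T % T % T
lit % T % T % T
lit % F % T % T
lit % lit % T % T
lit % lit % F % T
lit % lit % ( E ) % T
lit % lit % ( T ) % T
lit % lit % ( F ) % T
lit % lit % ( lit ) % T
lit % lit % ( lit ) % F
lit % lit % ( lit ) % lit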